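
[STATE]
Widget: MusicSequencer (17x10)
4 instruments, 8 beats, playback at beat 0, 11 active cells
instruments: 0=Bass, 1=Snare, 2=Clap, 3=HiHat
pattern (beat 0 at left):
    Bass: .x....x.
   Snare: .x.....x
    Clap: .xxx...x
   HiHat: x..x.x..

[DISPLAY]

      ▼1234567   
  Bass·█····█·   
 Snare·█·····█   
  Clap·███···█   
 HiHat█··█·█··   
                 
                 
                 
                 
                 


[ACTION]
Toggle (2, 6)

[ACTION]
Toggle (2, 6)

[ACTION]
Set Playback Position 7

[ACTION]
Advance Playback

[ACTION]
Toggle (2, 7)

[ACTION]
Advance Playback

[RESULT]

      0▼234567   
  Bass·█····█·   
 Snare·█·····█   
  Clap·███····   
 HiHat█··█·█··   
                 
                 
                 
                 
                 


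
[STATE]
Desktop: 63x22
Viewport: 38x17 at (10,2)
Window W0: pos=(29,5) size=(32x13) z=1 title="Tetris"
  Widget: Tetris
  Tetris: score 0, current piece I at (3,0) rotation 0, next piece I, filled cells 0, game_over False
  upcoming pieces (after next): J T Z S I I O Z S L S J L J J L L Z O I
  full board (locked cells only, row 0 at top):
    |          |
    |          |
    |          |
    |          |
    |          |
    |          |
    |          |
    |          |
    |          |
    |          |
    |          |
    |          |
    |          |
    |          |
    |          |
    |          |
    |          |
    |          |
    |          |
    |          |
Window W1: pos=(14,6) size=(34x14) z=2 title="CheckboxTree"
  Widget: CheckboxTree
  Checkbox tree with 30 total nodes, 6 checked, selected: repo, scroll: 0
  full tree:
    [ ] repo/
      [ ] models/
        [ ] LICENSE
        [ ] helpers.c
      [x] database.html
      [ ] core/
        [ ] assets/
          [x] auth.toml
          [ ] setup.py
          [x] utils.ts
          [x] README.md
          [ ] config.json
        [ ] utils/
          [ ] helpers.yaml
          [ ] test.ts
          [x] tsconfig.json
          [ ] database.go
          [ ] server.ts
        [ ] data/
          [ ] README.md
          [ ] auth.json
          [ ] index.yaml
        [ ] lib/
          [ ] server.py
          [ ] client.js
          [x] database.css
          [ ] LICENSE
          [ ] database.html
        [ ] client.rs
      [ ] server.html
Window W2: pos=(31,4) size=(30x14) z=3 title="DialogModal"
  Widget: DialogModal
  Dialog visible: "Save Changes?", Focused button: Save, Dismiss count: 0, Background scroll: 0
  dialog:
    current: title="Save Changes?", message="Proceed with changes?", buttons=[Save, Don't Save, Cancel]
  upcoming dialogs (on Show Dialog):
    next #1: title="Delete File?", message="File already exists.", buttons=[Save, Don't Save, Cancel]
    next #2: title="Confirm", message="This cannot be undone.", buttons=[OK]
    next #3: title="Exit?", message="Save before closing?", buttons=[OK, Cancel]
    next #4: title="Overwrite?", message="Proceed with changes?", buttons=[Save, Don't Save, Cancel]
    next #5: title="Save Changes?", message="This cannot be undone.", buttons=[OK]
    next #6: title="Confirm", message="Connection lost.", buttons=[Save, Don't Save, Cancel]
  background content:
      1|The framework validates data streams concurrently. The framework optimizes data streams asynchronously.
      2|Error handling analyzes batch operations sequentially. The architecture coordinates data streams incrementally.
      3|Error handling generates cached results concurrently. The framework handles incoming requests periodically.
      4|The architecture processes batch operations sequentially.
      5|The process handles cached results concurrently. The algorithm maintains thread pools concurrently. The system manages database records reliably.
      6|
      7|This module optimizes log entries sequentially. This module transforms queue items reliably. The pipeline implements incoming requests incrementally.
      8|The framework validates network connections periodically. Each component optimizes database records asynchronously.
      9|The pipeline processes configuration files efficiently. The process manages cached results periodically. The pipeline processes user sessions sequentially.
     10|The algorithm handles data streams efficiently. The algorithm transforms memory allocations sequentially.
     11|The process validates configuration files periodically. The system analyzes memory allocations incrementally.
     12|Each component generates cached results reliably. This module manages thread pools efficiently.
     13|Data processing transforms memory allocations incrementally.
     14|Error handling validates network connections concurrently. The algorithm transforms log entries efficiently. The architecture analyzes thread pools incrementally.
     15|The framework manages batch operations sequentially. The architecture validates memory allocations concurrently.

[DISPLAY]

                                      
                                      
                     ┏━━━━━━━━━━━━━━━━
                   ┏━┃ DialogModal    
    ┏━━━━━━━━━━━━━━━━┠────────────────
    ┃ CheckboxTree   ┃The framework va
    ┠────────────────┃Error handling a
    ┃>[-] repo/      ┃Er┌─────────────
    ┃   [ ] models/  ┃Th│    Save Chan
    ┃     [ ] LICENSE┃Th│Proceed with 
    ┃     [ ] helpers┃  │[Save]  Don't
    ┃   [x] database.┃Th└─────────────
    ┃   [-] core/    ┃The framework va
    ┃     [-] assets/┃The pipeline pro
    ┃       [x] auth.┃The algorithm ha
    ┃       [ ] setup┗━━━━━━━━━━━━━━━━
    ┃       [x] utils.ts             ┃


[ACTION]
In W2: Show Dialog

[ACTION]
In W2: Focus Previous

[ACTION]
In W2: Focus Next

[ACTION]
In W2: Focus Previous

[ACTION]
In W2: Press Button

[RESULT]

                                      
                                      
                     ┏━━━━━━━━━━━━━━━━
                   ┏━┃ DialogModal    
    ┏━━━━━━━━━━━━━━━━┠────────────────
    ┃ CheckboxTree   ┃The framework va
    ┠────────────────┃Error handling a
    ┃>[-] repo/      ┃Error handling g
    ┃   [ ] models/  ┃The architecture
    ┃     [ ] LICENSE┃The process hand
    ┃     [ ] helpers┃                
    ┃   [x] database.┃This module opti
    ┃   [-] core/    ┃The framework va
    ┃     [-] assets/┃The pipeline pro
    ┃       [x] auth.┃The algorithm ha
    ┃       [ ] setup┗━━━━━━━━━━━━━━━━
    ┃       [x] utils.ts             ┃


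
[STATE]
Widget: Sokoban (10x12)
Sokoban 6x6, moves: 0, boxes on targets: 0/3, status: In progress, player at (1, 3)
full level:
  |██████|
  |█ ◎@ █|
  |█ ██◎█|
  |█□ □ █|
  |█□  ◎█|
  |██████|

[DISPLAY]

██████    
█ ◎@ █    
█ ██◎█    
█□ □ █    
█□  ◎█    
██████    
Moves: 0  
          
          
          
          
          


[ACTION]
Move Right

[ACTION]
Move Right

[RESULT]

██████    
█ ◎ @█    
█ ██◎█    
█□ □ █    
█□  ◎█    
██████    
Moves: 1  
          
          
          
          
          


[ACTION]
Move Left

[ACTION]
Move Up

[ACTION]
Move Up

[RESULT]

██████    
█ ◎@ █    
█ ██◎█    
█□ □ █    
█□  ◎█    
██████    
Moves: 2  
          
          
          
          
          


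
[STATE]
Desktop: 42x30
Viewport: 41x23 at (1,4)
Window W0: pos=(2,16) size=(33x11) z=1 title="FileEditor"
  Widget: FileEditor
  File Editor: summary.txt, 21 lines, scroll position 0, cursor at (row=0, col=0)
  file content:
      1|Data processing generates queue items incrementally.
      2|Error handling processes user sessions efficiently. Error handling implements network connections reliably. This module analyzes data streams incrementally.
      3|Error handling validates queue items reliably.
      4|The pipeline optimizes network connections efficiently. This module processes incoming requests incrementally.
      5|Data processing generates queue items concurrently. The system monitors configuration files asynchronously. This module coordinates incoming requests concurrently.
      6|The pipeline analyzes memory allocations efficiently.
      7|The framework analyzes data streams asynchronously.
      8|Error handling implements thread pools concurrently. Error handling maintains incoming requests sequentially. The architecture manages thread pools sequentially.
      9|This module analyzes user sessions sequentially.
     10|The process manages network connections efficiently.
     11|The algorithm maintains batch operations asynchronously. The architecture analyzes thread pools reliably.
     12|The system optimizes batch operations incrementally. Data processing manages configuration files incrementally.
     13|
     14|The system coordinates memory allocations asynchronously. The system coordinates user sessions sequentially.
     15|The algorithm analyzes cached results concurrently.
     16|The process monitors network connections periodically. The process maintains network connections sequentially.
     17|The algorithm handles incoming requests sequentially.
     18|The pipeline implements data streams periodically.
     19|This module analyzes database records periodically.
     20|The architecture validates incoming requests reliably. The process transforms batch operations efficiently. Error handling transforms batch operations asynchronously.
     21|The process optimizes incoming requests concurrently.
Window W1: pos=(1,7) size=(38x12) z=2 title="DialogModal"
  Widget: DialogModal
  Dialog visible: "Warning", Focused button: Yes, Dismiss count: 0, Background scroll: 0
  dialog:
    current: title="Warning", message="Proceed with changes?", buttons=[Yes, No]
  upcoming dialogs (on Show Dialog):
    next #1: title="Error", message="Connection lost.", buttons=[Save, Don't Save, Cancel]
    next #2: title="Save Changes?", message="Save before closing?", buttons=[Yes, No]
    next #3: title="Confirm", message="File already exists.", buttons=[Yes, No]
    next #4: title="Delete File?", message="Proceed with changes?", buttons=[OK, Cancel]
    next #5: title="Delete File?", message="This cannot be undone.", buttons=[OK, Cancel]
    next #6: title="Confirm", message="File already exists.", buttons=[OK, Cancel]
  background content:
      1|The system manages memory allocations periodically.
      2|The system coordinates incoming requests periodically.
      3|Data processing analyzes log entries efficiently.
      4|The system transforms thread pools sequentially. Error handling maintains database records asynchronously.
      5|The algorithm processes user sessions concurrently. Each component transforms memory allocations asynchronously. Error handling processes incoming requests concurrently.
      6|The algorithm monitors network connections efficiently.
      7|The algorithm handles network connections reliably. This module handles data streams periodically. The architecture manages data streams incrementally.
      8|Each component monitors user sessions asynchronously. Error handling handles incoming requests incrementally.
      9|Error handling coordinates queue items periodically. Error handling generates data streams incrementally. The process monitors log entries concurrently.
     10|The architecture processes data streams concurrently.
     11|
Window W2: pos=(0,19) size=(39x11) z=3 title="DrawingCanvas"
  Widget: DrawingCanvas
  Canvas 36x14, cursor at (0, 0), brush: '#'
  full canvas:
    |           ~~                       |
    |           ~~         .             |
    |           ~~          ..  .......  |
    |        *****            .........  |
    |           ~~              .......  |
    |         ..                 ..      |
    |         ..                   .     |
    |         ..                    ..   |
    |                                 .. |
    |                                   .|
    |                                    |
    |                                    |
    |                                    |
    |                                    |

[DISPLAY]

                                         
                                         
                                         
┏━━━━━━━━━━━━━━━━━━━━━━━━━━━━━━━━━━━━┓   
┃ DialogModal                        ┃   
┠────────────────────────────────────┨   
┃The system manages memory allocation┃   
┃The s┌───────────────────────┐g requ┃   
┃Data │        Warning        │ntries┃   
┃The s│ Proceed with changes? │ools s┃   
┃The a│       [Yes]  No       │ession┃   
┃The a└───────────────────────┘ conne┃   
┃The algorithm handles network connec┃   
┃Each component monitors user session┃   
┗━━━━━━━━━━━━━━━━━━━━━━━━━━━━━━━━━━━━┛   
━━━━━━━━━━━━━━━━━━━━━━━━━━━━━━━━━━━━━┓   
 DrawingCanvas                       ┃   
─────────────────────────────────────┨   
+          ~~                        ┃   
           ~~         .              ┃   
           ~~          ..  .......   ┃   
        *****            .........   ┃   
           ~~              .......   ┃   


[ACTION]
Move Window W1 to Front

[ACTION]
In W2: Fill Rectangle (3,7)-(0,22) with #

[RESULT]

                                         
                                         
                                         
┏━━━━━━━━━━━━━━━━━━━━━━━━━━━━━━━━━━━━┓   
┃ DialogModal                        ┃   
┠────────────────────────────────────┨   
┃The system manages memory allocation┃   
┃The s┌───────────────────────┐g requ┃   
┃Data │        Warning        │ntries┃   
┃The s│ Proceed with changes? │ools s┃   
┃The a│       [Yes]  No       │ession┃   
┃The a└───────────────────────┘ conne┃   
┃The algorithm handles network connec┃   
┃Each component monitors user session┃   
┗━━━━━━━━━━━━━━━━━━━━━━━━━━━━━━━━━━━━┛   
━━━━━━━━━━━━━━━━━━━━━━━━━━━━━━━━━━━━━┓   
 DrawingCanvas                       ┃   
─────────────────────────────────────┨   
+      ################              ┃   
       ################              ┃   
       ################..  .......   ┃   
       ################  .........   ┃   
           ~~              .......   ┃   


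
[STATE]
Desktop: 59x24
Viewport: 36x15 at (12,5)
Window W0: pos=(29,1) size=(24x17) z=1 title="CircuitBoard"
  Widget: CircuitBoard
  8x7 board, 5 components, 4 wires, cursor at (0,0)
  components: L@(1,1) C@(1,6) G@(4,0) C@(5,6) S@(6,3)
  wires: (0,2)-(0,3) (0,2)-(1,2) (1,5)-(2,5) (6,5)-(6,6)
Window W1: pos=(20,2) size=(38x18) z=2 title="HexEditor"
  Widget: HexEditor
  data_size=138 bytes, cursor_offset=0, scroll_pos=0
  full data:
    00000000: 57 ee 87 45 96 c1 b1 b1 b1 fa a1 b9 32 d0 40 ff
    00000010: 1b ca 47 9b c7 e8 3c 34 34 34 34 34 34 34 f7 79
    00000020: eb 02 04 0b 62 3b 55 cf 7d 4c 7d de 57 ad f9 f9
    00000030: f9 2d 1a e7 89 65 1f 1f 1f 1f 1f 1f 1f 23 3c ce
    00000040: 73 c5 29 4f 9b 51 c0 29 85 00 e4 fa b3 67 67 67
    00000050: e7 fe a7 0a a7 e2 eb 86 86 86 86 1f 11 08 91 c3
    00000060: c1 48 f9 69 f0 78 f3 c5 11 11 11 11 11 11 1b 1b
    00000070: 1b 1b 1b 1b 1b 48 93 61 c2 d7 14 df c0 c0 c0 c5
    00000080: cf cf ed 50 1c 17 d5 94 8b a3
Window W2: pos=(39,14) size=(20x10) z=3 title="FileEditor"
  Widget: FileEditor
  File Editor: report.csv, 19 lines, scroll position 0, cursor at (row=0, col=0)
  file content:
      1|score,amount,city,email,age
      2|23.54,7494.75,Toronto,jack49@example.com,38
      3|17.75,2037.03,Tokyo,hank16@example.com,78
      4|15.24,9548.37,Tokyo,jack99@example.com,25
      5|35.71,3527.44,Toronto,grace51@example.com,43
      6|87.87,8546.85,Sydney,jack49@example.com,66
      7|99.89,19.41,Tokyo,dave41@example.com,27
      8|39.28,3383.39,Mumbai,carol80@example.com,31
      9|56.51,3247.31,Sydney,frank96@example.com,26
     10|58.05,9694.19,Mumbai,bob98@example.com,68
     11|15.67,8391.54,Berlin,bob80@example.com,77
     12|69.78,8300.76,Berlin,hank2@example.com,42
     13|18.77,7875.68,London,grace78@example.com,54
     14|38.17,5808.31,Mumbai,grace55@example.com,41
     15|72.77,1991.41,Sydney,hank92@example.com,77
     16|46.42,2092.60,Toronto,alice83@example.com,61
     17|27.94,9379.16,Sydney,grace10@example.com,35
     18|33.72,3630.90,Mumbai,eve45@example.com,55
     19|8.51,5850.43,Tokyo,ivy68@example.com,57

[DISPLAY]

        ┃00000000  57 ee 87 45 96 c1
        ┃00000010  1b ca 47 9b c7 e8
        ┃00000020  eb 02 04 0b 62 3b
        ┃00000030  f9 2d 1a e7 89 65
        ┃00000040  73 c5 29 4f 9b 51
        ┃00000050  e7 fe a7 0a a7 e2
        ┃00000060  c1 48 f9 69 f0 78
        ┃00000070  1b 1b 1b 1b 1b 48
        ┃00000080  cf cf ed 50 1c 17
        ┃                  ┏━━━━━━━━
        ┃                  ┃ FileEdi
        ┃                  ┠────────
        ┃                  ┃█core,am
        ┃                  ┃23.54,74
        ┗━━━━━━━━━━━━━━━━━━┃17.75,20


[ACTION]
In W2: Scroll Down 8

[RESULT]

        ┃00000000  57 ee 87 45 96 c1
        ┃00000010  1b ca 47 9b c7 e8
        ┃00000020  eb 02 04 0b 62 3b
        ┃00000030  f9 2d 1a e7 89 65
        ┃00000040  73 c5 29 4f 9b 51
        ┃00000050  e7 fe a7 0a a7 e2
        ┃00000060  c1 48 f9 69 f0 78
        ┃00000070  1b 1b 1b 1b 1b 48
        ┃00000080  cf cf ed 50 1c 17
        ┃                  ┏━━━━━━━━
        ┃                  ┃ FileEdi
        ┃                  ┠────────
        ┃                  ┃56.51,32
        ┃                  ┃58.05,96
        ┗━━━━━━━━━━━━━━━━━━┃15.67,83


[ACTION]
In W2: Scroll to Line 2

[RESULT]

        ┃00000000  57 ee 87 45 96 c1
        ┃00000010  1b ca 47 9b c7 e8
        ┃00000020  eb 02 04 0b 62 3b
        ┃00000030  f9 2d 1a e7 89 65
        ┃00000040  73 c5 29 4f 9b 51
        ┃00000050  e7 fe a7 0a a7 e2
        ┃00000060  c1 48 f9 69 f0 78
        ┃00000070  1b 1b 1b 1b 1b 48
        ┃00000080  cf cf ed 50 1c 17
        ┃                  ┏━━━━━━━━
        ┃                  ┃ FileEdi
        ┃                  ┠────────
        ┃                  ┃23.54,74
        ┃                  ┃17.75,20
        ┗━━━━━━━━━━━━━━━━━━┃15.24,95


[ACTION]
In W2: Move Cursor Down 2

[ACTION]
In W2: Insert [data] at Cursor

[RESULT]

        ┃00000000  57 ee 87 45 96 c1
        ┃00000010  1b ca 47 9b c7 e8
        ┃00000020  eb 02 04 0b 62 3b
        ┃00000030  f9 2d 1a e7 89 65
        ┃00000040  73 c5 29 4f 9b 51
        ┃00000050  e7 fe a7 0a a7 e2
        ┃00000060  c1 48 f9 69 f0 78
        ┃00000070  1b 1b 1b 1b 1b 48
        ┃00000080  cf cf ed 50 1c 17
        ┃                  ┏━━━━━━━━
        ┃                  ┃ FileEdi
        ┃                  ┠────────
        ┃                  ┃23.54,74
        ┃                  ┃data█7.7
        ┗━━━━━━━━━━━━━━━━━━┃15.24,95


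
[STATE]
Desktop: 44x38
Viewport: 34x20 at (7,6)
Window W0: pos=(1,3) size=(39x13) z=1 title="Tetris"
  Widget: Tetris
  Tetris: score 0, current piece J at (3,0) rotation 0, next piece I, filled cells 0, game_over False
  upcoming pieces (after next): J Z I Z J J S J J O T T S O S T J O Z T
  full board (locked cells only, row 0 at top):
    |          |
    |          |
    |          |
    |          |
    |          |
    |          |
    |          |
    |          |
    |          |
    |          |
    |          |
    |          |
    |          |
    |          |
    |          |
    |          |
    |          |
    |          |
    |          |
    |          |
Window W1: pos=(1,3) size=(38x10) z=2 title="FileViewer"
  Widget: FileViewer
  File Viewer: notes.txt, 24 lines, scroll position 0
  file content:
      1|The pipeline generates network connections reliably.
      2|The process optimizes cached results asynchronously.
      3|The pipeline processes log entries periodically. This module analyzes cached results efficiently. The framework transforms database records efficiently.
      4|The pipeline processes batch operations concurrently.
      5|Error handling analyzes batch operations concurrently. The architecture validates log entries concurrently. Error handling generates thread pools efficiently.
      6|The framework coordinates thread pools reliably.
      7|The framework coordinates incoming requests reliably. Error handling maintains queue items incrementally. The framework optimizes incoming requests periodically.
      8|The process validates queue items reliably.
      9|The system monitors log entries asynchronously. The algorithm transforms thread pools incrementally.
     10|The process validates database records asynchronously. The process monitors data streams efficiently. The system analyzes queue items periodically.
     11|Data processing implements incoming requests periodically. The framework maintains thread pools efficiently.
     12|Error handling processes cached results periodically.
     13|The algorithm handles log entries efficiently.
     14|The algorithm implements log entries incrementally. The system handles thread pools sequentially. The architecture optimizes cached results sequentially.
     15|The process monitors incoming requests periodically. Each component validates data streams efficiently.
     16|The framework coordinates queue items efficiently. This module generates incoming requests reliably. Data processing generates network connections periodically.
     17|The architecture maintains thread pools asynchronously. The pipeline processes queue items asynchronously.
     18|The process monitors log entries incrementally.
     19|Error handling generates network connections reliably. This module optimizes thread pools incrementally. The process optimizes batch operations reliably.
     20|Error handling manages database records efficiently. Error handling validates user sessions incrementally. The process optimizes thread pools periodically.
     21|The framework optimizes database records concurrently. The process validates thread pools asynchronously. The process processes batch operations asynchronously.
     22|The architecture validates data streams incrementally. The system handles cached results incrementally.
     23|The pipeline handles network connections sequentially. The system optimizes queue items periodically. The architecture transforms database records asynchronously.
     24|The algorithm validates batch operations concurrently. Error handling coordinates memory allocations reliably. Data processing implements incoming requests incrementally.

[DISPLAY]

ipeline generates network conn▲┃┃ 
rocess optimizes cached result█┃┃ 
ipeline processes log entries ░┃┃ 
ipeline processes batch operat░┃┃ 
 handling analyzes batch opera░┃┃ 
ramework coordinates thread po▼┃┃ 
━━━━━━━━━━━━━━━━━━━━━━━━━━━━━━━┛┃ 
     │0                         ┃ 
     │                          ┃ 
━━━━━━━━━━━━━━━━━━━━━━━━━━━━━━━━┛ 
                                  
                                  
                                  
                                  
                                  
                                  
                                  
                                  
                                  
                                  


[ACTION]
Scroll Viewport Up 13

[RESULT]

                                  
                                  
                                  
━━━━━━━━━━━━━━━━━━━━━━━━━━━━━━━┓┓ 
Viewer                         ┃┃ 
───────────────────────────────┨┨ 
ipeline generates network conn▲┃┃ 
rocess optimizes cached result█┃┃ 
ipeline processes log entries ░┃┃ 
ipeline processes batch operat░┃┃ 
 handling analyzes batch opera░┃┃ 
ramework coordinates thread po▼┃┃ 
━━━━━━━━━━━━━━━━━━━━━━━━━━━━━━━┛┃ 
     │0                         ┃ 
     │                          ┃ 
━━━━━━━━━━━━━━━━━━━━━━━━━━━━━━━━┛ 
                                  
                                  
                                  
                                  


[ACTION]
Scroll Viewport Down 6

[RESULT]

ipeline generates network conn▲┃┃ 
rocess optimizes cached result█┃┃ 
ipeline processes log entries ░┃┃ 
ipeline processes batch operat░┃┃ 
 handling analyzes batch opera░┃┃ 
ramework coordinates thread po▼┃┃ 
━━━━━━━━━━━━━━━━━━━━━━━━━━━━━━━┛┃ 
     │0                         ┃ 
     │                          ┃ 
━━━━━━━━━━━━━━━━━━━━━━━━━━━━━━━━┛ 
                                  
                                  
                                  
                                  
                                  
                                  
                                  
                                  
                                  
                                  


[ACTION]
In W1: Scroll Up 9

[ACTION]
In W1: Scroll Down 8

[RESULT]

ystem monitors log entries asy▲┃┃ 
rocess validates database reco░┃┃ 
processing implements incoming█┃┃ 
 handling processes cached res░┃┃ 
lgorithm handles log entries e░┃┃ 
lgorithm implements log entrie▼┃┃ 
━━━━━━━━━━━━━━━━━━━━━━━━━━━━━━━┛┃ 
     │0                         ┃ 
     │                          ┃ 
━━━━━━━━━━━━━━━━━━━━━━━━━━━━━━━━┛ 
                                  
                                  
                                  
                                  
                                  
                                  
                                  
                                  
                                  
                                  


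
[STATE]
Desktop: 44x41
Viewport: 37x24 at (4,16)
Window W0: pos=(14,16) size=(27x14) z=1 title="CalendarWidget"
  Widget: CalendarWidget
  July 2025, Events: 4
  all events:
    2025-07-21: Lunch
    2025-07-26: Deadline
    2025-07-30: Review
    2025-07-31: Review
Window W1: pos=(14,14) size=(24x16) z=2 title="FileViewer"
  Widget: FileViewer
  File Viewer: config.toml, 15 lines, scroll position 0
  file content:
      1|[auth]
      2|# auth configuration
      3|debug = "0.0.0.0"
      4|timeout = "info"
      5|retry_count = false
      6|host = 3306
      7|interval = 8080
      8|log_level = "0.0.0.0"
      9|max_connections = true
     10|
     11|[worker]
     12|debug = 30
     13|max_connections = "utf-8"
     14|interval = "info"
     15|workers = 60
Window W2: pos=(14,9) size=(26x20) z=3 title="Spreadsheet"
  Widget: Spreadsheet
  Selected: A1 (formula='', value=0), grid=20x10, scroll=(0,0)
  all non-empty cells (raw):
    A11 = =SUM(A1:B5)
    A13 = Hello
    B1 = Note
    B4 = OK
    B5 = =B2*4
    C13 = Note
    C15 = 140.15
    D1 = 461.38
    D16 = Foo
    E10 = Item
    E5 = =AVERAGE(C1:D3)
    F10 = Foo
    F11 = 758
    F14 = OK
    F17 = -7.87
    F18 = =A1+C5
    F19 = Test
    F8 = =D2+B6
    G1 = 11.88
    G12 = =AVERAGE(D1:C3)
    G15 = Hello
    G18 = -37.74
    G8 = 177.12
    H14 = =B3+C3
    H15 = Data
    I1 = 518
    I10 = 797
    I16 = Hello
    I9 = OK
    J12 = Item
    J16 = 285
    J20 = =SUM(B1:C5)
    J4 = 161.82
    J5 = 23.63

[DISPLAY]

          ┃  2        0       0    ┃┓
          ┃  3        0       0    ┃┃
          ┃  4        0OK          ┃┨
          ┃  5        0       0    ┃┃
          ┃  6        0       0    ┃┃
          ┃  7        0       0    ┃┃
          ┃  8        0       0    ┃┃
          ┃  9        0       0    ┃┃
          ┃ 10        0       0    ┃┃
          ┃ 11        0       0    ┃┃
          ┃ 12        0       0    ┃┃
          ┃ 13 Hello          0Note┃┃
          ┗━━━━━━━━━━━━━━━━━━━━━━━━┛┃
          ┗━━━━━━━━━━━━━━━━━━━━━━┛━━┛
                                     
                                     
                                     
                                     
                                     
                                     
                                     
                                     
                                     
                                     


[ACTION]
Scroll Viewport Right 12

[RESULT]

       ┃  2        0       0    ┃┓   
       ┃  3        0       0    ┃┃   
       ┃  4        0OK          ┃┨   
       ┃  5        0       0    ┃┃   
       ┃  6        0       0    ┃┃   
       ┃  7        0       0    ┃┃   
       ┃  8        0       0    ┃┃   
       ┃  9        0       0    ┃┃   
       ┃ 10        0       0    ┃┃   
       ┃ 11        0       0    ┃┃   
       ┃ 12        0       0    ┃┃   
       ┃ 13 Hello          0Note┃┃   
       ┗━━━━━━━━━━━━━━━━━━━━━━━━┛┃   
       ┗━━━━━━━━━━━━━━━━━━━━━━┛━━┛   
                                     
                                     
                                     
                                     
                                     
                                     
                                     
                                     
                                     
                                     


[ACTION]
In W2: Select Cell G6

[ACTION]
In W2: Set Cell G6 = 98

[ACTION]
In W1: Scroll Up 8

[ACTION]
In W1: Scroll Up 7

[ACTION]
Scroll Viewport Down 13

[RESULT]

       ┃  3        0       0    ┃┃   
       ┃  4        0OK          ┃┨   
       ┃  5        0       0    ┃┃   
       ┃  6        0       0    ┃┃   
       ┃  7        0       0    ┃┃   
       ┃  8        0       0    ┃┃   
       ┃  9        0       0    ┃┃   
       ┃ 10        0       0    ┃┃   
       ┃ 11        0       0    ┃┃   
       ┃ 12        0       0    ┃┃   
       ┃ 13 Hello          0Note┃┃   
       ┗━━━━━━━━━━━━━━━━━━━━━━━━┛┃   
       ┗━━━━━━━━━━━━━━━━━━━━━━┛━━┛   
                                     
                                     
                                     
                                     
                                     
                                     
                                     
                                     
                                     
                                     
                                     


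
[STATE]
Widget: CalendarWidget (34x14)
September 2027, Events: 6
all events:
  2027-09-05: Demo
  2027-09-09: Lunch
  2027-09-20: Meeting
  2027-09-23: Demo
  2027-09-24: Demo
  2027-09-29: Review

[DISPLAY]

          September 2027          
Mo Tu We Th Fr Sa Su              
       1  2  3  4  5*             
 6  7  8  9* 10 11 12             
13 14 15 16 17 18 19              
20* 21 22 23* 24* 25 26           
27 28 29* 30                      
                                  
                                  
                                  
                                  
                                  
                                  
                                  


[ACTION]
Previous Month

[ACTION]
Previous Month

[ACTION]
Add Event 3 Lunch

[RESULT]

            July 2027             
Mo Tu We Th Fr Sa Su              
          1  2  3*  4             
 5  6  7  8  9 10 11              
12 13 14 15 16 17 18              
19 20 21 22 23 24 25              
26 27 28 29 30 31                 
                                  
                                  
                                  
                                  
                                  
                                  
                                  


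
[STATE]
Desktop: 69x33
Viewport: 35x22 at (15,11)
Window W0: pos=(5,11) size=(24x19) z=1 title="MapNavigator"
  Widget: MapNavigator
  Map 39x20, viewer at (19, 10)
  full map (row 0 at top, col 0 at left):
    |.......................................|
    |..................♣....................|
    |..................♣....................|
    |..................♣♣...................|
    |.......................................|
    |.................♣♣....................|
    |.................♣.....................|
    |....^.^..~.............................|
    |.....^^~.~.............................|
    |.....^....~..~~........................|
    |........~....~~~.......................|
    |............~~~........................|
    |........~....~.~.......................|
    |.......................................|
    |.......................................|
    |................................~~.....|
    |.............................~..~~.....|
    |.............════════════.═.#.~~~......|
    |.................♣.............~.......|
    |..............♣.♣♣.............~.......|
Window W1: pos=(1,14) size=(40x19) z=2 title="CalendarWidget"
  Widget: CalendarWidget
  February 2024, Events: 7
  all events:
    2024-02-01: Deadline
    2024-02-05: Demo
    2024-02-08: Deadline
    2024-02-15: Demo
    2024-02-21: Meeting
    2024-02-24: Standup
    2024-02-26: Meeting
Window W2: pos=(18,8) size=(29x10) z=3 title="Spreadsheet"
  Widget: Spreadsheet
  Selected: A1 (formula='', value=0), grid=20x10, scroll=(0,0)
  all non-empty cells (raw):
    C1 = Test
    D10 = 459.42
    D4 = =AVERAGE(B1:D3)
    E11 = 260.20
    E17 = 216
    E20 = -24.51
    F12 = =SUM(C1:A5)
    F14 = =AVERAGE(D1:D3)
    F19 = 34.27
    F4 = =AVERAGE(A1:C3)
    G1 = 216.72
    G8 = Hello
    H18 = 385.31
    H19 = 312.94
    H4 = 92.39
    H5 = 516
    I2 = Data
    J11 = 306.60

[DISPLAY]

━━━┃A1:                        ┃   
ato┃       A       B       C   ┃   
───┃---------------------------┃   
━━━┃  1      [0]       0Test   ┃   
et ┃  2        0       0       ┃   
───┃  3        0       0       ┃   
ebr┗━━━━━━━━━━━━━━━━━━━━━━━━━━━┛   
r Sa Su                  ┃         
 2  3  4                 ┃         
  9 10 11                ┃         
16 17 18                 ┃         
23 24* 25                ┃         
                         ┃         
                         ┃         
                         ┃         
                         ┃         
                         ┃         
                         ┃         
                         ┃         
                         ┃         
                         ┃         
━━━━━━━━━━━━━━━━━━━━━━━━━┛         


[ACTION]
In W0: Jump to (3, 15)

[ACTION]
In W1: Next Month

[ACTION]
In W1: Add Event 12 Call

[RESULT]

━━━┃A1:                        ┃   
ato┃       A       B       C   ┃   
───┃---------------------------┃   
━━━┃  1      [0]       0Test   ┃   
et ┃  2        0       0       ┃   
───┃  3        0       0       ┃   
 Ma┗━━━━━━━━━━━━━━━━━━━━━━━━━━━┛   
r Sa Su                  ┃         
1  2  3                  ┃         
8  9 10                  ┃         
15 16 17                 ┃         
2 23 24                  ┃         
9 30 31                  ┃         
                         ┃         
                         ┃         
                         ┃         
                         ┃         
                         ┃         
                         ┃         
                         ┃         
                         ┃         
━━━━━━━━━━━━━━━━━━━━━━━━━┛         


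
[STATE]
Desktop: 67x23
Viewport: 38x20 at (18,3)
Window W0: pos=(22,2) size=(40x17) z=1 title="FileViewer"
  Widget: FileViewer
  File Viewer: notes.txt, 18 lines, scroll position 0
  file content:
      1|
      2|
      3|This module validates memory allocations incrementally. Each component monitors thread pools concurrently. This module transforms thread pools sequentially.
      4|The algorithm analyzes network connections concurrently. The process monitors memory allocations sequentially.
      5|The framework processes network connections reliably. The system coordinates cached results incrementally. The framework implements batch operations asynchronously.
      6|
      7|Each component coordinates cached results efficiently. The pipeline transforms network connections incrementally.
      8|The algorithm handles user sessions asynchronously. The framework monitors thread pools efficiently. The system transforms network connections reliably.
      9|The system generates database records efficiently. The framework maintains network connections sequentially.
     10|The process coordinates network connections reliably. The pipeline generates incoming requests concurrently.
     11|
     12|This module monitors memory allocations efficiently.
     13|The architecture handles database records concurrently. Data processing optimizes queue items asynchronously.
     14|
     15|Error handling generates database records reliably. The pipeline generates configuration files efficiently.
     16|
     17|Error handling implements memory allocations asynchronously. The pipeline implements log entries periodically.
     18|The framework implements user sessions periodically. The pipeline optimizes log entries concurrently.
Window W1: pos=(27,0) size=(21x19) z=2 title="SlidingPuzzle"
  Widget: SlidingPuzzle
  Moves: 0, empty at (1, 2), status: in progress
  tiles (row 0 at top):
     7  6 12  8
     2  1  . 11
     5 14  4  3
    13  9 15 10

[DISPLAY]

    ┃ Fil┃┌────┬────┬────┬───┃        
    ┠────┃│  7 │  6 │ 12 │  8┃────────
    ┃    ┃├────┼────┼────┼───┃        
    ┃    ┃│  2 │  1 │    │ 11┃        
    ┃This┃├────┼────┼────┼───┃ory allo
    ┃The ┃│  5 │ 14 │  4 │  3┃twork co
    ┃The ┃├────┼────┼────┼───┃etwork c
    ┃    ┃│ 13 │  9 │ 15 │ 10┃        
    ┃Each┃└────┴────┴────┴───┃s cached
    ┃The ┃Moves: 0           ┃r sessio
    ┃The ┃                   ┃base rec
    ┃The ┃                   ┃etwork c
    ┃    ┃                   ┃        
    ┃This┃                   ┃ry alloc
    ┃The ┃                   ┃database
    ┗━━━━┗━━━━━━━━━━━━━━━━━━━┛━━━━━━━━
                                      
                                      
                                      
                                      


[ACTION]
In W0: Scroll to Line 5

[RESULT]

    ┃ Fil┃┌────┬────┬────┬───┃        
    ┠────┃│  7 │  6 │ 12 │  8┃────────
    ┃The ┃├────┼────┼────┼───┃etwork c
    ┃    ┃│  2 │  1 │    │ 11┃        
    ┃Each┃├────┼────┼────┼───┃s cached
    ┃The ┃│  5 │ 14 │  4 │  3┃r sessio
    ┃The ┃├────┼────┼────┼───┃base rec
    ┃The ┃│ 13 │  9 │ 15 │ 10┃etwork c
    ┃    ┃└────┴────┴────┴───┃        
    ┃This┃Moves: 0           ┃ry alloc
    ┃The ┃                   ┃database
    ┃    ┃                   ┃        
    ┃Erro┃                   ┃database
    ┃    ┃                   ┃        
    ┃Erro┃                   ┃ memory 
    ┗━━━━┗━━━━━━━━━━━━━━━━━━━┛━━━━━━━━
                                      
                                      
                                      
                                      


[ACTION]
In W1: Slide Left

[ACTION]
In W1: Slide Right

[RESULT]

    ┃ Fil┃┌────┬────┬────┬───┃        
    ┠────┃│  7 │  6 │ 12 │  8┃────────
    ┃The ┃├────┼────┼────┼───┃etwork c
    ┃    ┃│  2 │  1 │    │ 11┃        
    ┃Each┃├────┼────┼────┼───┃s cached
    ┃The ┃│  5 │ 14 │  4 │  3┃r sessio
    ┃The ┃├────┼────┼────┼───┃base rec
    ┃The ┃│ 13 │  9 │ 15 │ 10┃etwork c
    ┃    ┃└────┴────┴────┴───┃        
    ┃This┃Moves: 2           ┃ry alloc
    ┃The ┃                   ┃database
    ┃    ┃                   ┃        
    ┃Erro┃                   ┃database
    ┃    ┃                   ┃        
    ┃Erro┃                   ┃ memory 
    ┗━━━━┗━━━━━━━━━━━━━━━━━━━┛━━━━━━━━
                                      
                                      
                                      
                                      
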